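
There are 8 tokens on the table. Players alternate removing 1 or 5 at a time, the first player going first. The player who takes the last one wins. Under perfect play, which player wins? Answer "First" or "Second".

Positions where the player to move wins (W) vs loses (L):
i:   0  1  2  3  4  5  6  7  8
     L  W  L  W  L  W  L  W  L
Position 8 is L, so the second player wins.

Second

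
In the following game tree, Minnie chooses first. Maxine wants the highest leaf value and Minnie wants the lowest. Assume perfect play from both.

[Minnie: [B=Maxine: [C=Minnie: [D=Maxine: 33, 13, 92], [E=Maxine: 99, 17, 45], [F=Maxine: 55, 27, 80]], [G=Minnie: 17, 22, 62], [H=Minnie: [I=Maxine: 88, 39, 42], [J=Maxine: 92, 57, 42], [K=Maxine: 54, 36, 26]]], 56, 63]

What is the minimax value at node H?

I: max(88, 39, 42) = 88
J: max(92, 57, 42) = 92
K: max(54, 36, 26) = 54
H: min(88, 92, 54) = 54

54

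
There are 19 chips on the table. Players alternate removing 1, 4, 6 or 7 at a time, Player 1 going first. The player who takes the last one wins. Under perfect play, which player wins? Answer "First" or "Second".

First

i:   0  1  2  3  4  5  6  7  8  9 10 11 12 13 14 15 16 17 18 19
     L  W  L  W  W  L  W  W  W  W  L  W  W  L  W  L  W  W  L  W
Position 19 is W, so the first player wins.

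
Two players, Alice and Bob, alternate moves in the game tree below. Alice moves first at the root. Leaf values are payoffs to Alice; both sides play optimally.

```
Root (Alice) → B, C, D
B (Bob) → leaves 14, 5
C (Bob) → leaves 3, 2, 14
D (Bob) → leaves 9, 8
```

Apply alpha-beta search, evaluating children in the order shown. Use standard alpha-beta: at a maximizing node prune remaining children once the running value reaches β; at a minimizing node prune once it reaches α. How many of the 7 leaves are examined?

5

B [α=-∞,β=+∞]: v=5
C [α=5,β=+∞]: v=3 after child 1 ≤ α → α-cutoff, skip 2
D [α=5,β=+∞]: v=8
Root [α=-∞,β=+∞]: v=8
Leaves evaluated: 5 of 7.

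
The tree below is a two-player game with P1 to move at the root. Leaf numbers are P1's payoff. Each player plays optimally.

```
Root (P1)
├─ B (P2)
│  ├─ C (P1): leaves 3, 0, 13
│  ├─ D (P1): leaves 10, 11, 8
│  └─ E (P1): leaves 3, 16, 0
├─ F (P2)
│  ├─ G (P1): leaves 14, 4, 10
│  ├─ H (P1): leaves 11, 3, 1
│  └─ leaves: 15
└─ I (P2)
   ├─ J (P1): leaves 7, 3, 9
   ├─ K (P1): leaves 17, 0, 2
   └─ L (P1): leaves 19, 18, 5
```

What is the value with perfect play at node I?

9

J: max(7, 3, 9) = 9
K: max(17, 0, 2) = 17
L: max(19, 18, 5) = 19
I: min(9, 17, 19) = 9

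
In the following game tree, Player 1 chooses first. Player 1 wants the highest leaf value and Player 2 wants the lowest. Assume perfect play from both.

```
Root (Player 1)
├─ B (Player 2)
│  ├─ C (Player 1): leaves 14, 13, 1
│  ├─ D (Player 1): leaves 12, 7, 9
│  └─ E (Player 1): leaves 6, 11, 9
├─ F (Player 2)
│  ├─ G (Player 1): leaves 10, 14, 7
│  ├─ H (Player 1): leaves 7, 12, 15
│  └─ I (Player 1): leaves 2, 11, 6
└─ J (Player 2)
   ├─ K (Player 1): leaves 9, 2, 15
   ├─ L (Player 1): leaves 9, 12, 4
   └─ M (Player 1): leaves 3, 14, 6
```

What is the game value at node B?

11

C: max(14, 13, 1) = 14
D: max(12, 7, 9) = 12
E: max(6, 11, 9) = 11
B: min(14, 12, 11) = 11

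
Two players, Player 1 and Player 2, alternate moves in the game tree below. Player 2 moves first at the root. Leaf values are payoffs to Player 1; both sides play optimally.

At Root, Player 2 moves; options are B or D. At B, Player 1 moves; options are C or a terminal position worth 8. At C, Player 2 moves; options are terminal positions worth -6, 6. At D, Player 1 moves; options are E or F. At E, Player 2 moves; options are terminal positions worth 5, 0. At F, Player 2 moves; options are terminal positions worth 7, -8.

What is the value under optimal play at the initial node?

0

C (Player 2): min(-6, 6) = -6
B (Player 1): max(-6, 8) = 8
E (Player 2): min(5, 0) = 0
F (Player 2): min(7, -8) = -8
D (Player 1): max(0, -8) = 0
Root (Player 2): min(8, 0) = 0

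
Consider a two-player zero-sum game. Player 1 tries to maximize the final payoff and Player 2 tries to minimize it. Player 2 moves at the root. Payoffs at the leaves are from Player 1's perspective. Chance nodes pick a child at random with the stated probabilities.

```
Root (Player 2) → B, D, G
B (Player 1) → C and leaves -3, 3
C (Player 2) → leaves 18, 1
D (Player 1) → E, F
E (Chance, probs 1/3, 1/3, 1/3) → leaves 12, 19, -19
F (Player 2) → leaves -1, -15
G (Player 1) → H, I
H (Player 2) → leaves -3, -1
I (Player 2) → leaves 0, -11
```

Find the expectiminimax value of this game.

-3

C (Player 2): min(18, 1) = 1
B (Player 1): max(1, -3, 3) = 3
E (Chance): 1/3·12 + 1/3·19 + 1/3·-19 = 4
F (Player 2): min(-1, -15) = -15
D (Player 1): max(4, -15) = 4
H (Player 2): min(-3, -1) = -3
I (Player 2): min(0, -11) = -11
G (Player 1): max(-3, -11) = -3
Root (Player 2): min(3, 4, -3) = -3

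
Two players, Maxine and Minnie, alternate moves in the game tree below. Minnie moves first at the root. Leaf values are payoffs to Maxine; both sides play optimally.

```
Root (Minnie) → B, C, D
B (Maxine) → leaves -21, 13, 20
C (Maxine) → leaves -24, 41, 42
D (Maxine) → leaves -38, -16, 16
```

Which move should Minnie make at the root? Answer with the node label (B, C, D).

B (Maxine): max(-21, 13, 20) = 20
C (Maxine): max(-24, 41, 42) = 42
D (Maxine): max(-38, -16, 16) = 16
Root (Minnie): min(20, 42, 16) = 16
Minnie picks the child with the lowest value: D (value 16).

D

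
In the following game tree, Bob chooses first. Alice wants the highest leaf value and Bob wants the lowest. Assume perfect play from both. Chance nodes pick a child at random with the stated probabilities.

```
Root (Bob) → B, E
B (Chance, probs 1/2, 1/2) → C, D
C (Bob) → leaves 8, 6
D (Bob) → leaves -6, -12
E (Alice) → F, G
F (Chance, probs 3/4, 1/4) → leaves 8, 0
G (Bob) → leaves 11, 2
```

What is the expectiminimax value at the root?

-3

C (Bob): min(8, 6) = 6
D (Bob): min(-6, -12) = -12
B (Chance): 1/2·6 + 1/2·-12 = -3
F (Chance): 3/4·8 + 1/4·0 = 6
G (Bob): min(11, 2) = 2
E (Alice): max(6, 2) = 6
Root (Bob): min(-3, 6) = -3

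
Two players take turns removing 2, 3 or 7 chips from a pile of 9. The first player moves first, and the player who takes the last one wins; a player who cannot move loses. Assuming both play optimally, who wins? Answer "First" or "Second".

Compute winning (W) and losing (L) positions by backward induction:
i:   0  1  2  3  4  5  6  7  8  9
     L  L  W  W  W  L  L  W  W  W
Position 9 is W, so the first player wins.

First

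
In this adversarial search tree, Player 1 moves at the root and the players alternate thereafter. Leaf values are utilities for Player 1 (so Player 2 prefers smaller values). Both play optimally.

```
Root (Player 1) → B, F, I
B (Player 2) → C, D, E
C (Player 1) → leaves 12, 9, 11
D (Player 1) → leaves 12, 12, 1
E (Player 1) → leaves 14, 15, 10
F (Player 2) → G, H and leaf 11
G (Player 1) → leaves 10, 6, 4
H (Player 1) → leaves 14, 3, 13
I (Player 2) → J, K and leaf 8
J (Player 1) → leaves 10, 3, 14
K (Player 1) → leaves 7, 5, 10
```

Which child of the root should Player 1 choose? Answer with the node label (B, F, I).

C (Player 1): max(12, 9, 11) = 12
D (Player 1): max(12, 12, 1) = 12
E (Player 1): max(14, 15, 10) = 15
B (Player 2): min(12, 12, 15) = 12
G (Player 1): max(10, 6, 4) = 10
H (Player 1): max(14, 3, 13) = 14
F (Player 2): min(10, 14, 11) = 10
J (Player 1): max(10, 3, 14) = 14
K (Player 1): max(7, 5, 10) = 10
I (Player 2): min(14, 10, 8) = 8
Root (Player 1): max(12, 10, 8) = 12
Player 1 picks the child with the highest value: B (value 12).

B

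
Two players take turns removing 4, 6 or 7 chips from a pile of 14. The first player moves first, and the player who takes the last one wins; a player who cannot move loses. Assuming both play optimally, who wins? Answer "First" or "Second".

W/L table (W = player to move can force a win):
i:   0  1  2  3  4  5  6  7  8  9 10 11 12 13 14
     L  L  L  L  W  W  W  W  W  W  W  L  L  L  L
Position 14 is L, so the second player wins.

Second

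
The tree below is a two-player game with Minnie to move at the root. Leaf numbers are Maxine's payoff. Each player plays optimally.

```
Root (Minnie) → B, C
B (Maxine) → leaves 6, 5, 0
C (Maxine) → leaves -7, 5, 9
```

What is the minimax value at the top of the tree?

6

B (Maxine): max(6, 5, 0) = 6
C (Maxine): max(-7, 5, 9) = 9
Root (Minnie): min(6, 9) = 6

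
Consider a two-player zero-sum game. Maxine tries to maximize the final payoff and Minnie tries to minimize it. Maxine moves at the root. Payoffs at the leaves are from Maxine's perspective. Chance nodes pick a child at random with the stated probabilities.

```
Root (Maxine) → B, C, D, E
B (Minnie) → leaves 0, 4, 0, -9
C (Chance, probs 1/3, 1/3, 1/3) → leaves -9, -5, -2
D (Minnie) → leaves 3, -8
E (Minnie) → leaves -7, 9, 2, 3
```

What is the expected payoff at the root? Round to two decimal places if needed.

-5.33

B (Minnie): min(0, 4, 0, -9) = -9
C (Chance): 1/3·-9 + 1/3·-5 + 1/3·-2 = -5.33
D (Minnie): min(3, -8) = -8
E (Minnie): min(-7, 9, 2, 3) = -7
Root (Maxine): max(-9, -5.33, -8, -7) = -5.33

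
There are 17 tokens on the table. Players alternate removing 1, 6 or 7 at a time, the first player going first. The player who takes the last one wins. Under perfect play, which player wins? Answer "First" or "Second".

First

W/L table (W = player to move can force a win):
i:   0  1  2  3  4  5  6  7  8  9 10 11 12 13 14 15 16 17
     L  W  L  W  L  W  W  W  W  W  W  W  L  W  L  W  L  W
Position 17 is W, so the first player wins.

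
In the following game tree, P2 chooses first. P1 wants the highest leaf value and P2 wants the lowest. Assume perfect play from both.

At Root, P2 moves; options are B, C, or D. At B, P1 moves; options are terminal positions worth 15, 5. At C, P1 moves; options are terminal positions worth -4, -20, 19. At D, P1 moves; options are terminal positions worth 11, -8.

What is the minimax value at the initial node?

11

B (P1): max(15, 5) = 15
C (P1): max(-4, -20, 19) = 19
D (P1): max(11, -8) = 11
Root (P2): min(15, 19, 11) = 11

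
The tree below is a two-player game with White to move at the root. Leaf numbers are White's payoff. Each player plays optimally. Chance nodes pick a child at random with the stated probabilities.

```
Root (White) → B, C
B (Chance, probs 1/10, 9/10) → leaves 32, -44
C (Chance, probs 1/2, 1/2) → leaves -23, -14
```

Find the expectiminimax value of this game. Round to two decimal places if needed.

B (Chance): 1/10·32 + 9/10·-44 = -36.4
C (Chance): 1/2·-23 + 1/2·-14 = -18.5
Root (White): max(-36.4, -18.5) = -18.5

-18.5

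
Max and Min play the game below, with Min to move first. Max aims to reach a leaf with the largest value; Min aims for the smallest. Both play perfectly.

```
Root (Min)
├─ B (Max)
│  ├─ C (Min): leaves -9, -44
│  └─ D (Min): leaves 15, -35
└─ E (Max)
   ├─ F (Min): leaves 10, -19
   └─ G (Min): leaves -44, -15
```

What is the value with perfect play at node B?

C: min(-9, -44) = -44
D: min(15, -35) = -35
B: max(-44, -35) = -35

-35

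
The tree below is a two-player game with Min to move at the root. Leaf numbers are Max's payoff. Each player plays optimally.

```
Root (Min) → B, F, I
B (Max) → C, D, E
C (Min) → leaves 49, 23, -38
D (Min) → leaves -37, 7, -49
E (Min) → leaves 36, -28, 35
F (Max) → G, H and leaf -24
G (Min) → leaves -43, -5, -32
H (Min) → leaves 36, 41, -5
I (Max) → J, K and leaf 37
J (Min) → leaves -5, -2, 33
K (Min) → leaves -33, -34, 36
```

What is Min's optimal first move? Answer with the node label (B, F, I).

B

C (Min): min(49, 23, -38) = -38
D (Min): min(-37, 7, -49) = -49
E (Min): min(36, -28, 35) = -28
B (Max): max(-38, -49, -28) = -28
G (Min): min(-43, -5, -32) = -43
H (Min): min(36, 41, -5) = -5
F (Max): max(-43, -5, -24) = -5
J (Min): min(-5, -2, 33) = -5
K (Min): min(-33, -34, 36) = -34
I (Max): max(-5, -34, 37) = 37
Root (Min): min(-28, -5, 37) = -28
Min picks the child with the lowest value: B (value -28).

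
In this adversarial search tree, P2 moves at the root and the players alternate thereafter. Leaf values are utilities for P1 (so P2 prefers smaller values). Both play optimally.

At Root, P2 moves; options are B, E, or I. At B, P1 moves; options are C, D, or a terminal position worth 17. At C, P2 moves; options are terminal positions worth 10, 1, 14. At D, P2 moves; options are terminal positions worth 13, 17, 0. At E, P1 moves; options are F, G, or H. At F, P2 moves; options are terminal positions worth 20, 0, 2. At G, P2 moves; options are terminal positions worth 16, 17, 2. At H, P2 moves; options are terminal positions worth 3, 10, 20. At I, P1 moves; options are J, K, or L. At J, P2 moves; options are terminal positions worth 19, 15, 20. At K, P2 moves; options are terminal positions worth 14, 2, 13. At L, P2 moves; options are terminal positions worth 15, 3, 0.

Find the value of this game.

3

C (P2): min(10, 1, 14) = 1
D (P2): min(13, 17, 0) = 0
B (P1): max(1, 0, 17) = 17
F (P2): min(20, 0, 2) = 0
G (P2): min(16, 17, 2) = 2
H (P2): min(3, 10, 20) = 3
E (P1): max(0, 2, 3) = 3
J (P2): min(19, 15, 20) = 15
K (P2): min(14, 2, 13) = 2
L (P2): min(15, 3, 0) = 0
I (P1): max(15, 2, 0) = 15
Root (P2): min(17, 3, 15) = 3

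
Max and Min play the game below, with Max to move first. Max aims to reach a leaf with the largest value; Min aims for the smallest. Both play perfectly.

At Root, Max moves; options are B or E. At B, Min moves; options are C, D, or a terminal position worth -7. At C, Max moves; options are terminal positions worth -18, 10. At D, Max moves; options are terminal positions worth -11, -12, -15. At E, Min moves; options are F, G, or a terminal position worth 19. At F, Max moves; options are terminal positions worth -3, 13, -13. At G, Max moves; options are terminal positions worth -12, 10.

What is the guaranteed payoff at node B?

-11

C: max(-18, 10) = 10
D: max(-11, -12, -15) = -11
B: min(10, -11, -7) = -11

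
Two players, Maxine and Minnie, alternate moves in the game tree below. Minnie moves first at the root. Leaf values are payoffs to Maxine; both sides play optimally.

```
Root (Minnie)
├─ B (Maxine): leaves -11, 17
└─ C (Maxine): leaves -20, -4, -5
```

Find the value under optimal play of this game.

B (Maxine): max(-11, 17) = 17
C (Maxine): max(-20, -4, -5) = -4
Root (Minnie): min(17, -4) = -4

-4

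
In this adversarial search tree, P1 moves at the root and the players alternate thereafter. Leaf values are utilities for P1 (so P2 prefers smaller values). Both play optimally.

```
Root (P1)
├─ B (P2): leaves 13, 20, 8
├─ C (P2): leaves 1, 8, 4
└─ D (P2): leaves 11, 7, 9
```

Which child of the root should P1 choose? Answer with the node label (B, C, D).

B

B (P2): min(13, 20, 8) = 8
C (P2): min(1, 8, 4) = 1
D (P2): min(11, 7, 9) = 7
Root (P1): max(8, 1, 7) = 8
P1 picks the child with the highest value: B (value 8).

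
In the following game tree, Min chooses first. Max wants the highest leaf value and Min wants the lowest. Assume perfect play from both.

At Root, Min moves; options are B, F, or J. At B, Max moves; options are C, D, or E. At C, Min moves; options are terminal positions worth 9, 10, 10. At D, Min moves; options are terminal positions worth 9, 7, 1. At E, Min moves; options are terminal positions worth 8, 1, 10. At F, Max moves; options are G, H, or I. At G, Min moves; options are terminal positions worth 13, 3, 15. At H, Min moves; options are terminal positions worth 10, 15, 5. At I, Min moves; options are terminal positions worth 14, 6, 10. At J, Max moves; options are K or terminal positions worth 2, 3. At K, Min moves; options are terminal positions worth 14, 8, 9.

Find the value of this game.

C (Min): min(9, 10, 10) = 9
D (Min): min(9, 7, 1) = 1
E (Min): min(8, 1, 10) = 1
B (Max): max(9, 1, 1) = 9
G (Min): min(13, 3, 15) = 3
H (Min): min(10, 15, 5) = 5
I (Min): min(14, 6, 10) = 6
F (Max): max(3, 5, 6) = 6
K (Min): min(14, 8, 9) = 8
J (Max): max(8, 2, 3) = 8
Root (Min): min(9, 6, 8) = 6

6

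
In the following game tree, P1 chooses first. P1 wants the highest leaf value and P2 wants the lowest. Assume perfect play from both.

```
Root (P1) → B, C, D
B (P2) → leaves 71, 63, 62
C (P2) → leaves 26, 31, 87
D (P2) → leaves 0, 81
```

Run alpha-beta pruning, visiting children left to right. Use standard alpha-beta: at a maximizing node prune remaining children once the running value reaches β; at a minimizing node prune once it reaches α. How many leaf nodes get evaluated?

B [α=-∞,β=+∞]: v=62
C [α=62,β=+∞]: v=26 after child 1 ≤ α → α-cutoff, skip 2
D [α=62,β=+∞]: v=0 after child 1 ≤ α → α-cutoff, skip 1
Root [α=-∞,β=+∞]: v=62
Leaves evaluated: 5 of 8.

5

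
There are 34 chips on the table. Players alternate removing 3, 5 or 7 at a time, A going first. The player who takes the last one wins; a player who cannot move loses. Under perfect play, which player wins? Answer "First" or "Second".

Compute winning (W) and losing (L) positions by backward induction:
i:   0  1  2  3  4  5  6  7  8  9 10 11 12 13 14 15 16 17 18 19 20 21 22 23 24 25 26 27 28 29 30 31 32 33 34
     L  L  L  W  W  W  W  W  W  W  L  L  L  W  W  W  W  W  W  W  L  L  L  W  W  W  W  W  W  W  L  L  L  W  W
Position 34 is W, so the first player wins.

First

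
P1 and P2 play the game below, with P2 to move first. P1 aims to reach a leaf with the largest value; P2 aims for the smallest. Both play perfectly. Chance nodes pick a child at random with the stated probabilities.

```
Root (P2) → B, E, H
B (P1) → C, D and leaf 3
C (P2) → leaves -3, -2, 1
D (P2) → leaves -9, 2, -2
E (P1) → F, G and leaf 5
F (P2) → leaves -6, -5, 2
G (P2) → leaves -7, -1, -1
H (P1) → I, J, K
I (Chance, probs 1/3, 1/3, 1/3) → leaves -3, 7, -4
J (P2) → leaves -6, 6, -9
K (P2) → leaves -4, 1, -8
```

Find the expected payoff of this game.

0

C (P2): min(-3, -2, 1) = -3
D (P2): min(-9, 2, -2) = -9
B (P1): max(-3, -9, 3) = 3
F (P2): min(-6, -5, 2) = -6
G (P2): min(-7, -1, -1) = -7
E (P1): max(-6, -7, 5) = 5
I (Chance): 1/3·-3 + 1/3·7 + 1/3·-4 = 0
J (P2): min(-6, 6, -9) = -9
K (P2): min(-4, 1, -8) = -8
H (P1): max(0, -9, -8) = 0
Root (P2): min(3, 5, 0) = 0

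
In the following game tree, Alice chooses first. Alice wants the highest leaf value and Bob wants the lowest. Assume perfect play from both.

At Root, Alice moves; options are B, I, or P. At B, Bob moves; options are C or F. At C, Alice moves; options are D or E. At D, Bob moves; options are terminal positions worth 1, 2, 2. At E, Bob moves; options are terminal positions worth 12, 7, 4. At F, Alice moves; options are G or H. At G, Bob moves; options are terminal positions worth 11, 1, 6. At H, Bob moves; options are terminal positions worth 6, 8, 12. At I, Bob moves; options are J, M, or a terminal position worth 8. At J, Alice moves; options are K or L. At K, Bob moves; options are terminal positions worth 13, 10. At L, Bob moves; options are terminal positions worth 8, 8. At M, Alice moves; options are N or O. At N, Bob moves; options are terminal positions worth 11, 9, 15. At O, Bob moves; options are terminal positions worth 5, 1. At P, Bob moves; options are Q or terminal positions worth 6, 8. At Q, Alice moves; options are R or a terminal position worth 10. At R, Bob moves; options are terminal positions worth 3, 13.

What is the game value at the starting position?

8

D (Bob): min(1, 2, 2) = 1
E (Bob): min(12, 7, 4) = 4
C (Alice): max(1, 4) = 4
G (Bob): min(11, 1, 6) = 1
H (Bob): min(6, 8, 12) = 6
F (Alice): max(1, 6) = 6
B (Bob): min(4, 6) = 4
K (Bob): min(13, 10) = 10
L (Bob): min(8, 8) = 8
J (Alice): max(10, 8) = 10
N (Bob): min(11, 9, 15) = 9
O (Bob): min(5, 1) = 1
M (Alice): max(9, 1) = 9
I (Bob): min(10, 9, 8) = 8
R (Bob): min(3, 13) = 3
Q (Alice): max(3, 10) = 10
P (Bob): min(10, 6, 8) = 6
Root (Alice): max(4, 8, 6) = 8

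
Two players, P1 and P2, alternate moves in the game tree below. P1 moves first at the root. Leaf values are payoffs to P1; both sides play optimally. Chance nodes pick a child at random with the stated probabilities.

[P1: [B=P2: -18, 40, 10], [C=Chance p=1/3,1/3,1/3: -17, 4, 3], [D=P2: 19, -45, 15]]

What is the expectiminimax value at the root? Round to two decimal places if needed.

-3.33

B (P2): min(-18, 40, 10) = -18
C (Chance): 1/3·-17 + 1/3·4 + 1/3·3 = -3.33
D (P2): min(19, -45, 15) = -45
Root (P1): max(-18, -3.33, -45) = -3.33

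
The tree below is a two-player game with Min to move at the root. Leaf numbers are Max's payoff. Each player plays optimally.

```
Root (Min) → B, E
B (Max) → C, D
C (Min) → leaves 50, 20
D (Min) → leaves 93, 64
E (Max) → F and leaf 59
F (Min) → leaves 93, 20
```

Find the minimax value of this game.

59

C (Min): min(50, 20) = 20
D (Min): min(93, 64) = 64
B (Max): max(20, 64) = 64
F (Min): min(93, 20) = 20
E (Max): max(20, 59) = 59
Root (Min): min(64, 59) = 59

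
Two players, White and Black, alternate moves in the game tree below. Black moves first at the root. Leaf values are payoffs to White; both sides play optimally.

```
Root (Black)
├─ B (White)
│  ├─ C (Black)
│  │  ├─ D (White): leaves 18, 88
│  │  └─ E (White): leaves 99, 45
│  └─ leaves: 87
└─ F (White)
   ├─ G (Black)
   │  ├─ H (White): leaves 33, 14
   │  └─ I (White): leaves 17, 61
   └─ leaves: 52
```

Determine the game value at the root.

52

D (White): max(18, 88) = 88
E (White): max(99, 45) = 99
C (Black): min(88, 99) = 88
B (White): max(88, 87) = 88
H (White): max(33, 14) = 33
I (White): max(17, 61) = 61
G (Black): min(33, 61) = 33
F (White): max(33, 52) = 52
Root (Black): min(88, 52) = 52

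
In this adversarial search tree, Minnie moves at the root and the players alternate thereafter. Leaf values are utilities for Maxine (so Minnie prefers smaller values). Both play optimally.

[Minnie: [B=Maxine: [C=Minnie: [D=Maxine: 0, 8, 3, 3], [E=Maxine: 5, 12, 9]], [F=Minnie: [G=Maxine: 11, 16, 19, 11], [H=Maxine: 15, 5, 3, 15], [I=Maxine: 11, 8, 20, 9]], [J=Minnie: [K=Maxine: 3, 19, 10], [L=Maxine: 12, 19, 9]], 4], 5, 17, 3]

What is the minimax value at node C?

8

D: max(0, 8, 3, 3) = 8
E: max(5, 12, 9) = 12
C: min(8, 12) = 8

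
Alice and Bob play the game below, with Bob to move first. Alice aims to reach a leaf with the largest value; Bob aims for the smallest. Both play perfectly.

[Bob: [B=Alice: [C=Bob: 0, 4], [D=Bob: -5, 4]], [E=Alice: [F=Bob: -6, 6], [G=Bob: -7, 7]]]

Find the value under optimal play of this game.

-6

C (Bob): min(0, 4) = 0
D (Bob): min(-5, 4) = -5
B (Alice): max(0, -5) = 0
F (Bob): min(-6, 6) = -6
G (Bob): min(-7, 7) = -7
E (Alice): max(-6, -7) = -6
Root (Bob): min(0, -6) = -6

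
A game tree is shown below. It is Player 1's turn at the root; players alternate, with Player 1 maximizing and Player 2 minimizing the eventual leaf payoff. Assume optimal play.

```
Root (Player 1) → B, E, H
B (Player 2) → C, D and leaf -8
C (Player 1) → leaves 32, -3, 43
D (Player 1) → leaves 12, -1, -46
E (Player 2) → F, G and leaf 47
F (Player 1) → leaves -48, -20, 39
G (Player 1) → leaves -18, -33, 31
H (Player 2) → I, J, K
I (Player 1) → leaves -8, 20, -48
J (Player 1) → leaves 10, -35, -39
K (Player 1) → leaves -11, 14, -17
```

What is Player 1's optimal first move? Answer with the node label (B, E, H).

C (Player 1): max(32, -3, 43) = 43
D (Player 1): max(12, -1, -46) = 12
B (Player 2): min(43, 12, -8) = -8
F (Player 1): max(-48, -20, 39) = 39
G (Player 1): max(-18, -33, 31) = 31
E (Player 2): min(39, 31, 47) = 31
I (Player 1): max(-8, 20, -48) = 20
J (Player 1): max(10, -35, -39) = 10
K (Player 1): max(-11, 14, -17) = 14
H (Player 2): min(20, 10, 14) = 10
Root (Player 1): max(-8, 31, 10) = 31
Player 1 picks the child with the highest value: E (value 31).

E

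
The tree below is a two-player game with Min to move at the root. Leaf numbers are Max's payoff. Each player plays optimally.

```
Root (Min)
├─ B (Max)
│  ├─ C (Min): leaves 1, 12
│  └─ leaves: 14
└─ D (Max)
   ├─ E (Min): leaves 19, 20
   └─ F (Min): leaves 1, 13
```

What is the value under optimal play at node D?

E: min(19, 20) = 19
F: min(1, 13) = 1
D: max(19, 1) = 19

19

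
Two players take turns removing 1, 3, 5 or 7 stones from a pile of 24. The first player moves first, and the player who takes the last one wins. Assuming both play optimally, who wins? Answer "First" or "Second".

Second

Compute winning (W) and losing (L) positions by backward induction:
i:   0  1  2  3  4  5  6  7  8  9 10 11 12 13 14 15 16 17 18 19 20 21 22 23 24
     L  W  L  W  L  W  L  W  L  W  L  W  L  W  L  W  L  W  L  W  L  W  L  W  L
Position 24 is L, so the second player wins.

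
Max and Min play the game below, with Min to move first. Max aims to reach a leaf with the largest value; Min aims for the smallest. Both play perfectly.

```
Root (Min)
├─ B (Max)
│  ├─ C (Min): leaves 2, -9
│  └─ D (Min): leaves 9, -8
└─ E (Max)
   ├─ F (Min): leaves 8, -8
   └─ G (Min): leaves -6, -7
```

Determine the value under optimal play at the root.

C (Min): min(2, -9) = -9
D (Min): min(9, -8) = -8
B (Max): max(-9, -8) = -8
F (Min): min(8, -8) = -8
G (Min): min(-6, -7) = -7
E (Max): max(-8, -7) = -7
Root (Min): min(-8, -7) = -8

-8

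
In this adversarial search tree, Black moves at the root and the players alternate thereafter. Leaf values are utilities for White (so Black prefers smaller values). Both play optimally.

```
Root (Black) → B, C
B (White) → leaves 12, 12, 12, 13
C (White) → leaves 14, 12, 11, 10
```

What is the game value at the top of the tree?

13

B (White): max(12, 12, 12, 13) = 13
C (White): max(14, 12, 11, 10) = 14
Root (Black): min(13, 14) = 13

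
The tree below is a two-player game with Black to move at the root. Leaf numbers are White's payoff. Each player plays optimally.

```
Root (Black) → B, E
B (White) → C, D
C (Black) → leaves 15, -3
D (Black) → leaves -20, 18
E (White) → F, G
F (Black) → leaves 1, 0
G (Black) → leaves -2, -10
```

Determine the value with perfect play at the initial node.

C (Black): min(15, -3) = -3
D (Black): min(-20, 18) = -20
B (White): max(-3, -20) = -3
F (Black): min(1, 0) = 0
G (Black): min(-2, -10) = -10
E (White): max(0, -10) = 0
Root (Black): min(-3, 0) = -3

-3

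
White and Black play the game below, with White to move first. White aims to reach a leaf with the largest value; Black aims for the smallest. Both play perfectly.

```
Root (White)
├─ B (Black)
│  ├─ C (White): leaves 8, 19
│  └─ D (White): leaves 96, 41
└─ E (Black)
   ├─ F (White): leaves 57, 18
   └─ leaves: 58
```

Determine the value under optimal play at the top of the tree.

57

C (White): max(8, 19) = 19
D (White): max(96, 41) = 96
B (Black): min(19, 96) = 19
F (White): max(57, 18) = 57
E (Black): min(57, 58) = 57
Root (White): max(19, 57) = 57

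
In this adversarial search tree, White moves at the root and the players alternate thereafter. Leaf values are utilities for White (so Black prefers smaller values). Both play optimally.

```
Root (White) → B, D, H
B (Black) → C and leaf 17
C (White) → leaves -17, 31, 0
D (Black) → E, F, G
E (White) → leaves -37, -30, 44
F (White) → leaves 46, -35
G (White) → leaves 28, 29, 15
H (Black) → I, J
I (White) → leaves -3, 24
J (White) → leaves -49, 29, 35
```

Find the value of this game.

C (White): max(-17, 31, 0) = 31
B (Black): min(31, 17) = 17
E (White): max(-37, -30, 44) = 44
F (White): max(46, -35) = 46
G (White): max(28, 29, 15) = 29
D (Black): min(44, 46, 29) = 29
I (White): max(-3, 24) = 24
J (White): max(-49, 29, 35) = 35
H (Black): min(24, 35) = 24
Root (White): max(17, 29, 24) = 29

29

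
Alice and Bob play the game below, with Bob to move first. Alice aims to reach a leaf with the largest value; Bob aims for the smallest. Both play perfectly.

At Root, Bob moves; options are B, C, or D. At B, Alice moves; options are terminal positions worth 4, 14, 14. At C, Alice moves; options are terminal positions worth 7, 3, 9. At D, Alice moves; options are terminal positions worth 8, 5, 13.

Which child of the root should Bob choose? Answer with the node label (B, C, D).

C

B (Alice): max(4, 14, 14) = 14
C (Alice): max(7, 3, 9) = 9
D (Alice): max(8, 5, 13) = 13
Root (Bob): min(14, 9, 13) = 9
Bob picks the child with the lowest value: C (value 9).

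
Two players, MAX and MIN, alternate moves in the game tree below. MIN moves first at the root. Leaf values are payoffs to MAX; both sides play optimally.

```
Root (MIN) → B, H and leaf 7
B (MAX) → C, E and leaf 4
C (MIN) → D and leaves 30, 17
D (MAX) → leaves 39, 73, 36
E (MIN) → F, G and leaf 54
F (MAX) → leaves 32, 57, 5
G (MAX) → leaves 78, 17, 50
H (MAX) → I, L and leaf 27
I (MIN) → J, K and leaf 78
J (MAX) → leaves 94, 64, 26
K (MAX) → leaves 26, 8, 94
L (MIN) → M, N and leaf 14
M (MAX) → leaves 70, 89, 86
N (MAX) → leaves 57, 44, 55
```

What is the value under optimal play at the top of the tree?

7

D (MAX): max(39, 73, 36) = 73
C (MIN): min(73, 30, 17) = 17
F (MAX): max(32, 57, 5) = 57
G (MAX): max(78, 17, 50) = 78
E (MIN): min(57, 78, 54) = 54
B (MAX): max(17, 54, 4) = 54
J (MAX): max(94, 64, 26) = 94
K (MAX): max(26, 8, 94) = 94
I (MIN): min(94, 94, 78) = 78
M (MAX): max(70, 89, 86) = 89
N (MAX): max(57, 44, 55) = 57
L (MIN): min(89, 57, 14) = 14
H (MAX): max(78, 14, 27) = 78
Root (MIN): min(54, 78, 7) = 7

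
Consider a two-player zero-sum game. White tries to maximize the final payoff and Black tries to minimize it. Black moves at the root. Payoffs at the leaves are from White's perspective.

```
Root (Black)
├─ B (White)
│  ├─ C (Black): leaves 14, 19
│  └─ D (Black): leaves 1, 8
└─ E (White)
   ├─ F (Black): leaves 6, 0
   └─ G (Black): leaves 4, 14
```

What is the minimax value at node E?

4

F: min(6, 0) = 0
G: min(4, 14) = 4
E: max(0, 4) = 4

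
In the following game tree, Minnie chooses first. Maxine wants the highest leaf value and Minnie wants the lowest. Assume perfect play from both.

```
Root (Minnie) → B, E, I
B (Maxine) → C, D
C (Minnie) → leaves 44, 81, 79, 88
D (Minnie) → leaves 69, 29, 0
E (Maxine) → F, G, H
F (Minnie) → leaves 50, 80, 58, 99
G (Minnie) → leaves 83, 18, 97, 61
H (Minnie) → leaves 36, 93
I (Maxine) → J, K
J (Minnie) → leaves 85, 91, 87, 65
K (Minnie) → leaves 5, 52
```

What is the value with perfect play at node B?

44

C: min(44, 81, 79, 88) = 44
D: min(69, 29, 0) = 0
B: max(44, 0) = 44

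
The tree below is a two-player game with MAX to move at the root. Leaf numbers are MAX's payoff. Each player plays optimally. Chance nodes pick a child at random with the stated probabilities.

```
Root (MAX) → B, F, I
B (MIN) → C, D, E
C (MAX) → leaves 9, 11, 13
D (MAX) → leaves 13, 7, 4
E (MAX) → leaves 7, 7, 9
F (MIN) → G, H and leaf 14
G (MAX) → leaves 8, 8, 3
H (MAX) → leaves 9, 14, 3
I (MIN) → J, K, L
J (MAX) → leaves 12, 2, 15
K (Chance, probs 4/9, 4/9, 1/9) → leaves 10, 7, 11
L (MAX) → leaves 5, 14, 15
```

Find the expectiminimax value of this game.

9

C (MAX): max(9, 11, 13) = 13
D (MAX): max(13, 7, 4) = 13
E (MAX): max(7, 7, 9) = 9
B (MIN): min(13, 13, 9) = 9
G (MAX): max(8, 8, 3) = 8
H (MAX): max(9, 14, 3) = 14
F (MIN): min(8, 14, 14) = 8
J (MAX): max(12, 2, 15) = 15
K (Chance): 4/9·10 + 4/9·7 + 1/9·11 = 8.78
L (MAX): max(5, 14, 15) = 15
I (MIN): min(15, 8.78, 15) = 8.78
Root (MAX): max(9, 8, 8.78) = 9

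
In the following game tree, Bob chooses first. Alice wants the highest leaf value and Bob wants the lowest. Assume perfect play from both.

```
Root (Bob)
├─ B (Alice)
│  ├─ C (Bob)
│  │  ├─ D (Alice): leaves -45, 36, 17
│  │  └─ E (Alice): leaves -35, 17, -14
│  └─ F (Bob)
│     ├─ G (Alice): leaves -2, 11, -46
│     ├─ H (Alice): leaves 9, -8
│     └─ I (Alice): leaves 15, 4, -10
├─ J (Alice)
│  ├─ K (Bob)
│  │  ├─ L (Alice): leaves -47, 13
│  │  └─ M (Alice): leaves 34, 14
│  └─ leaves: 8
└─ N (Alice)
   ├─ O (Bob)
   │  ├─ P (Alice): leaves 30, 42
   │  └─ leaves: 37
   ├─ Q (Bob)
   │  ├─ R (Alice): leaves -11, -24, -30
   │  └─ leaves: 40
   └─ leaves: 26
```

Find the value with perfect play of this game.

13

D (Alice): max(-45, 36, 17) = 36
E (Alice): max(-35, 17, -14) = 17
C (Bob): min(36, 17) = 17
G (Alice): max(-2, 11, -46) = 11
H (Alice): max(9, -8) = 9
I (Alice): max(15, 4, -10) = 15
F (Bob): min(11, 9, 15) = 9
B (Alice): max(17, 9) = 17
L (Alice): max(-47, 13) = 13
M (Alice): max(34, 14) = 34
K (Bob): min(13, 34) = 13
J (Alice): max(13, 8) = 13
P (Alice): max(30, 42) = 42
O (Bob): min(42, 37) = 37
R (Alice): max(-11, -24, -30) = -11
Q (Bob): min(-11, 40) = -11
N (Alice): max(37, -11, 26) = 37
Root (Bob): min(17, 13, 37) = 13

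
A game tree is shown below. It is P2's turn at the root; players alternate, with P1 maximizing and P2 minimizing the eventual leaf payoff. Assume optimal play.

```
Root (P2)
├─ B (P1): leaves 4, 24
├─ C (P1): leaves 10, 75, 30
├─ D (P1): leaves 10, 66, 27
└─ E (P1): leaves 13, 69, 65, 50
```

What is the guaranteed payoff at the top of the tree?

24

B (P1): max(4, 24) = 24
C (P1): max(10, 75, 30) = 75
D (P1): max(10, 66, 27) = 66
E (P1): max(13, 69, 65, 50) = 69
Root (P2): min(24, 75, 66, 69) = 24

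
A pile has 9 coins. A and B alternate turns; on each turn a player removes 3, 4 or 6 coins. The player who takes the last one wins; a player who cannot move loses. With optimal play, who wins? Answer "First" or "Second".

Second

Mark each pile size as W (mover wins) or L (mover loses):
i:   0  1  2  3  4  5  6  7  8  9
     L  L  L  W  W  W  W  W  W  L
Position 9 is L, so the second player wins.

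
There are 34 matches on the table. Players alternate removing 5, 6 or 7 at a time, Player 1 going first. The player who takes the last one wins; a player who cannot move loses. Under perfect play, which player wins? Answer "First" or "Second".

First

Compute winning (W) and losing (L) positions by backward induction:
i:   0  1  2  3  4  5  6  7  8  9 10 11 12 13 14 15 16 17 18 19 20 21 22 23 24 25 26 27 28 29 30 31 32 33 34
     L  L  L  L  L  W  W  W  W  W  W  W  L  L  L  L  L  W  W  W  W  W  W  W  L  L  L  L  L  W  W  W  W  W  W
Position 34 is W, so the first player wins.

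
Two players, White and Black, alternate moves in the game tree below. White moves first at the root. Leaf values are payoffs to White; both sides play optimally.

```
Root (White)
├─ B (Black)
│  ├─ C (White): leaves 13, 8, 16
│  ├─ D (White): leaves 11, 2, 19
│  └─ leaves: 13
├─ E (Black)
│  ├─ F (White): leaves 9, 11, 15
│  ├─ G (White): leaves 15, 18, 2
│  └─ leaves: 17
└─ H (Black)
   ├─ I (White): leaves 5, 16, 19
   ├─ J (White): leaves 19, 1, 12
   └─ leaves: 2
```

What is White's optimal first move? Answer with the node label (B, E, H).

E

C (White): max(13, 8, 16) = 16
D (White): max(11, 2, 19) = 19
B (Black): min(16, 19, 13) = 13
F (White): max(9, 11, 15) = 15
G (White): max(15, 18, 2) = 18
E (Black): min(15, 18, 17) = 15
I (White): max(5, 16, 19) = 19
J (White): max(19, 1, 12) = 19
H (Black): min(19, 19, 2) = 2
Root (White): max(13, 15, 2) = 15
White picks the child with the highest value: E (value 15).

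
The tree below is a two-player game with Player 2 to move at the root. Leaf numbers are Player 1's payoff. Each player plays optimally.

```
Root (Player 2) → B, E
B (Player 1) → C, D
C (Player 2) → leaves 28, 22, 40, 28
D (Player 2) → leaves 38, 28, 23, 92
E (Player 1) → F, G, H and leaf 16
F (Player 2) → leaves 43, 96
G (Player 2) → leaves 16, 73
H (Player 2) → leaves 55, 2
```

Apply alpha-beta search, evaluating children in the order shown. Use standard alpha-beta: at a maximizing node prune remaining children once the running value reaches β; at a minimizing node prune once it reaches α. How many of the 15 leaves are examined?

C [α=-∞,β=+∞]: v=22
D [α=22,β=+∞]: v=23
B [α=-∞,β=+∞]: v=23
F [α=-∞,β=23]: v=43
E [α=-∞,β=23]: v=43 after child 1 ≥ β → β-cutoff, skip 3
Root [α=-∞,β=+∞]: v=23
Leaves evaluated: 10 of 15.

10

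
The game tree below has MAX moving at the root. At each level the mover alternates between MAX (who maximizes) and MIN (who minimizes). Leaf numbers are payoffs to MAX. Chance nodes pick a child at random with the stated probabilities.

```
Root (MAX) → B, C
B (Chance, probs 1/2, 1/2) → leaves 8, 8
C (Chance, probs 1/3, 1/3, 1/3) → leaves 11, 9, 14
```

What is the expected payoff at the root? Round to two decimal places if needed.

11.33

B (Chance): 1/2·8 + 1/2·8 = 8
C (Chance): 1/3·11 + 1/3·9 + 1/3·14 = 11.33
Root (MAX): max(8, 11.33) = 11.33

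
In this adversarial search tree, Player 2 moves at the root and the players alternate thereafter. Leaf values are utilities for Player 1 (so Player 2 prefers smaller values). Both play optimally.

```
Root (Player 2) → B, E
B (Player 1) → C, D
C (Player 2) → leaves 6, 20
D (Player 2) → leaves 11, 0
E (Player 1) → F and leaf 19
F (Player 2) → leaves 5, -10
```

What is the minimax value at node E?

F: min(5, -10) = -10
E: max(-10, 19) = 19

19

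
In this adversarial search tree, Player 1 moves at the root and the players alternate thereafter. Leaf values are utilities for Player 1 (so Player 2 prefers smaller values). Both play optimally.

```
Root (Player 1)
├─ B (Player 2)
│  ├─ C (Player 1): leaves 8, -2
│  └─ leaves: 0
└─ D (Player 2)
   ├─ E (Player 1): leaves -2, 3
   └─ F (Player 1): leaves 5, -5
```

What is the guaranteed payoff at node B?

0

C: max(8, -2) = 8
B: min(8, 0) = 0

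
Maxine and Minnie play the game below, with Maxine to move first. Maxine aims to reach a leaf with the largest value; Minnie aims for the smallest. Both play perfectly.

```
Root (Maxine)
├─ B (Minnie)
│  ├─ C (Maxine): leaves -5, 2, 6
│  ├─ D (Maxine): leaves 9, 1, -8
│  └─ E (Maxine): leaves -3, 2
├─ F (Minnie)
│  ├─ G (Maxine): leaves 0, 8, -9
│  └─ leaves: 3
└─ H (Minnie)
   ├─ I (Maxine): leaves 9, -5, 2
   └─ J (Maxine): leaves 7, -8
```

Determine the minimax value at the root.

7

C (Maxine): max(-5, 2, 6) = 6
D (Maxine): max(9, 1, -8) = 9
E (Maxine): max(-3, 2) = 2
B (Minnie): min(6, 9, 2) = 2
G (Maxine): max(0, 8, -9) = 8
F (Minnie): min(8, 3) = 3
I (Maxine): max(9, -5, 2) = 9
J (Maxine): max(7, -8) = 7
H (Minnie): min(9, 7) = 7
Root (Maxine): max(2, 3, 7) = 7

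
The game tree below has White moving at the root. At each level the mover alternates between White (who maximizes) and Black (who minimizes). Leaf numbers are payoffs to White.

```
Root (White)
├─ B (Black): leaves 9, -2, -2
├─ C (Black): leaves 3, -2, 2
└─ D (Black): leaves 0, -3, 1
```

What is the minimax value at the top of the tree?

-2

B (Black): min(9, -2, -2) = -2
C (Black): min(3, -2, 2) = -2
D (Black): min(0, -3, 1) = -3
Root (White): max(-2, -2, -3) = -2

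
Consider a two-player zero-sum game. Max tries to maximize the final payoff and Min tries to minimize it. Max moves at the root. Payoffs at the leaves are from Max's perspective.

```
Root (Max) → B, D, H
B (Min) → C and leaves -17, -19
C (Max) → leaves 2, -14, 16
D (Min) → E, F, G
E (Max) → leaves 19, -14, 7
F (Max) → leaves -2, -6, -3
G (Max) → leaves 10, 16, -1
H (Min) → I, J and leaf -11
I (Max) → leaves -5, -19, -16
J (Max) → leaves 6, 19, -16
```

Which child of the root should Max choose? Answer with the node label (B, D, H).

C (Max): max(2, -14, 16) = 16
B (Min): min(16, -17, -19) = -19
E (Max): max(19, -14, 7) = 19
F (Max): max(-2, -6, -3) = -2
G (Max): max(10, 16, -1) = 16
D (Min): min(19, -2, 16) = -2
I (Max): max(-5, -19, -16) = -5
J (Max): max(6, 19, -16) = 19
H (Min): min(-5, 19, -11) = -11
Root (Max): max(-19, -2, -11) = -2
Max picks the child with the highest value: D (value -2).

D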